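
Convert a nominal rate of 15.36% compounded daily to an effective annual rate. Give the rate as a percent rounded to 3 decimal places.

16.599%

One year is 365 periods at 0.000420822 each: (1 + 0.000420822)^365 ≈ 1.165987.
EAR = 1.165987 − 1 ≈ 16.59867%.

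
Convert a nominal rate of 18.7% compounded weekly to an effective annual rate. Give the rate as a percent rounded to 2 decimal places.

20.52%

One year is 52 periods at 0.00359615 each: (1 + 0.00359615)^52 ≈ 1.205223.
EAR = 1.205223 − 1 ≈ 20.52229%.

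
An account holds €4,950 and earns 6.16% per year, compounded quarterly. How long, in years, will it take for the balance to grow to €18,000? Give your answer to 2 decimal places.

We need (1 + 0.0154)^(4t) = 3.6364, so 4t = ln 3.6364 / ln 1.0154 ≈ 84.4740.
t ≈ 84.4740/4 = 21.1185 years.

21.12 years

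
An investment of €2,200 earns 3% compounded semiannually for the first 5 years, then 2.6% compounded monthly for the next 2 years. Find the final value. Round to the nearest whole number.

€2,689

Phase 1: 2,200·(1 + 0.015)^10 ≈ 2,553.1898.
Phase 2: 2,553.1898·(1 + 0.026/12)^24 ≈ 2,689.3169.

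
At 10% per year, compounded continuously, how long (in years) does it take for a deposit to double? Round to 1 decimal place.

e^(0.1t) = 2, so 0.1t = ln 2 ≈ 0.69315.
t ≈ 0.69315/0.1 ≈ 6.9315.

6.9 years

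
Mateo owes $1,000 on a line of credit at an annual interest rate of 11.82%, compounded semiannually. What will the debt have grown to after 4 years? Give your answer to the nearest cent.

Growth factor = (1 + 0.0591)^8 ≈ 1.583054054.
A ≈ 1,000 × 1.583054054 ≈ 1,583.0541.

$1,583.05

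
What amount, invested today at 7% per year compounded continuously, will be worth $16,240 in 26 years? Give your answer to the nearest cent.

$2,631.30

P = A·e^(−rt) = 16,240·e^(−1.82).
e^(−1.82) ≈ 0.16202575093, so P ≈ 2,631.2982.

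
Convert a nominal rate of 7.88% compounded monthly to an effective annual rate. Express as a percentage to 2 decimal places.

One year is 12 periods at 0.00656667 each: (1 + 0.00656667)^12 ≈ 1.081709.
EAR = 1.081709 − 1 ≈ 8.17092%.

8.17%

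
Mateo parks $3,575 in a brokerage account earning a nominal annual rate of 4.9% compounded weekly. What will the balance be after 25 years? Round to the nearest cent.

$12,162.88

Periodic rate = 4.9%/52 = 0.000942308; periods = 52·25 = 1300.
A = 3,575·(1 + 0.049/52)^1300 ≈ 3,575·3.4022031221 ≈ 12,162.8762.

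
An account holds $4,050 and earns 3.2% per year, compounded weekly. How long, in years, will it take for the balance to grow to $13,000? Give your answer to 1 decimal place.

36.5 years

We need (1 + 0.000615385)^(52t) = 3.2099, so 52t = ln 3.2099 / ln 1.000615 ≈ 1895.7108.
t ≈ 1895.7108/52 = 36.4560 years.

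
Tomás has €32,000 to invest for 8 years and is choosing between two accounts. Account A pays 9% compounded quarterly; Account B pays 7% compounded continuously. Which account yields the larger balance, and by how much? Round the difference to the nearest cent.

A: (1 + 0.0225)^32 ≈ 2.0381030258, so 32,000 × 2.0381030258 ≈ 65,219.2968.
B: e^(0.07·8) = e^0.56 ≈ 1.7506725003, so 32,000 × 1.7506725003 ≈ 56,021.5200.
Difference ≈ 9,197.7768 in favor of A.

Account A, by €9,197.78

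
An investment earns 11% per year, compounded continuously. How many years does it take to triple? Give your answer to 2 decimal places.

9.99 years

e^(0.11t) = 3, so 0.11t = ln 3 ≈ 1.0986.
t ≈ 1.0986/0.11 ≈ 9.9874.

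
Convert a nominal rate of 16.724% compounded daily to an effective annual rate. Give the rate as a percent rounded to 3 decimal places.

18.199%

One year is 365 periods at 0.000458192 each: (1 + 0.000458192)^365 ≈ 1.181993.
EAR = 1.181993 − 1 ≈ 18.19926%.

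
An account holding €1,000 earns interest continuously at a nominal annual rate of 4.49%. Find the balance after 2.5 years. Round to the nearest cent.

A = P·e^(rt) = 1,000·e^(0.0449·2.5) = 1,000·e^0.11225.
e^0.11225 ≈ 1.118792524, so A ≈ 1,118.7925.

€1,118.79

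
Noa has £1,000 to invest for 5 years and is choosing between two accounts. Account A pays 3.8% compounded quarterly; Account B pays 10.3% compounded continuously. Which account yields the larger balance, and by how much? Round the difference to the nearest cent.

A: (1 + 0.0095)^20 ≈ 1.208165599, so 1,000 × 1.208165599 ≈ 1,208.1656.
B: e^(0.103·5) = e^0.515 ≈ 1.673638502, so 1,000 × 1.673638502 ≈ 1,673.6385.
Difference ≈ 465.4729 in favor of B.

Account B, by £465.47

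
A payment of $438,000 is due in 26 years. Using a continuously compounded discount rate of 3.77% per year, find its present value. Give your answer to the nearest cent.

P = A·e^(−rt) = 438,000·e^(−0.9802).
e^(−0.9802) ≈ 0.375236044137, so P ≈ 164,353.3873.

$164,353.39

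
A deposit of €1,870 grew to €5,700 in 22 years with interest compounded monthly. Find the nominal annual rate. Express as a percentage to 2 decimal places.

5.08%

(1 + r/12)^264 = 5,700/1,870 = 3.04813.
1 + r/12 = 3.04813^(1/264) ≈ 1.004231, so r/12 ≈ 0.00423062.
r ≈ 12·0.00423062 = 5.07674%.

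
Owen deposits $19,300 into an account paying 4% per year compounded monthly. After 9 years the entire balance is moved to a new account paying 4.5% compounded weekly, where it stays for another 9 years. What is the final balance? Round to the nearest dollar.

$41,444

Phase 1: 19,300·(1 + 0.04/12)^108 ≈ 27,646.7015.
Phase 2: 27,646.7015·(1 + 0.045/52)^468 ≈ 41,443.5096.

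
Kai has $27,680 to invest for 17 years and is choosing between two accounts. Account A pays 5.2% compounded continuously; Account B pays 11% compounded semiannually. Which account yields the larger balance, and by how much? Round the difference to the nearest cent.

Account B, by $103,901.84

A: e^(0.052·17) = e^0.884 ≈ 2.4205626182, so 27,680 × 2.4205626182 ≈ 67,001.1733.
B: (1 + 0.055)^34 ≈ 6.17424171358, so 27,680 × 6.17424171358 ≈ 170,903.0106.
Difference ≈ 103,901.8374 in favor of B.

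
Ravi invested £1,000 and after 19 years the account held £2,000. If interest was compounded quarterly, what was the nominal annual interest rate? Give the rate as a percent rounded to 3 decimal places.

(1 + r/4)^76 = 2,000/1,000 = 2.
1 + r/4 = 2^(1/76) ≈ 1.009162, so r/4 ≈ 0.00916207.
r ≈ 4·0.00916207 = 3.66483%.

3.665%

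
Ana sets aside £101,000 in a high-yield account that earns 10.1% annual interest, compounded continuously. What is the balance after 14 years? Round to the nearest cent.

A = P·e^(rt) = 101,000·e^(0.101·14) = 101,000·e^1.414.
e^1.414 ≈ 4.11237203706, so A ≈ 415,349.5757.

£415,349.58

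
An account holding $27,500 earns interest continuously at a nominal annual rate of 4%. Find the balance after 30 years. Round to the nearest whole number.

$91,303

A = P·e^(rt) = 27,500·e^(0.04·30) = 27,500·e^1.2.
e^1.2 ≈ 3.3201169227, so A ≈ 91,303.2154.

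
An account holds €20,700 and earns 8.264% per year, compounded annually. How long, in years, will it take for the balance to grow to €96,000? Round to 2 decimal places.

We need (1 + 0.08264)^t = 4.6377, so t = ln 4.6377 / ln 1.08264 ≈ 19.3220.

19.32 years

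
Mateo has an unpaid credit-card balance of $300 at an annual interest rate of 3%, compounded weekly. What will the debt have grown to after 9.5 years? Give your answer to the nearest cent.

$398.90

Periodic rate = 3%/52 = 0.000576923; periods = 52·9.5 = 494.
A = 300·(1 + 0.03/52)^494 ≈ 300·1.32965275 ≈ 398.8958.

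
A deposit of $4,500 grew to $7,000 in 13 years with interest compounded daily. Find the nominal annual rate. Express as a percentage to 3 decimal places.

The 4745-period growth factor is 7,000/4,500 = 1.55556.
r/365 = 1.55556^(1/4745) − 1 ≈ 0.0000931198, so r ≈ 365·0.0000931198 = 3.39887%.

3.399%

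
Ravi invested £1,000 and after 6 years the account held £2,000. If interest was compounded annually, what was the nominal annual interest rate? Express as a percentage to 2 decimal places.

12.25%

The 6-period growth factor is 2,000/1,000 = 2.
r = 2^(1/6) − 1 ≈ 0.122462, i.e. 12.24620%.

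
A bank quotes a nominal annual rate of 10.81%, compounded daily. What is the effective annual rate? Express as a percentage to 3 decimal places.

One year is 365 periods at 0.000296164 each: (1 + 0.000296164)^365 ≈ 1.114141.
EAR = 1.114141 − 1 ≈ 11.41413%.

11.414%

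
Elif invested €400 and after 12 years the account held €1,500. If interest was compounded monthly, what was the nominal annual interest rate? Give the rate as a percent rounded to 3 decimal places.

11.065%

(1 + r/12)^144 = 1,500/400 = 3.75.
1 + r/12 = 3.75^(1/144) ≈ 1.009221, so r/12 ≈ 0.00922111.
r ≈ 12·0.00922111 = 11.06534%.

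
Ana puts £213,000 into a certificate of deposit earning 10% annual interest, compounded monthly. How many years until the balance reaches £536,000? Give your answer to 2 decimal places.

9.27 years

We need (1 + 0.00833333)^(12t) = 2.5164, so 12t = ln 2.5164 / ln 1.008333 ≈ 111.2018.
t ≈ 111.2018/12 = 9.2668 years.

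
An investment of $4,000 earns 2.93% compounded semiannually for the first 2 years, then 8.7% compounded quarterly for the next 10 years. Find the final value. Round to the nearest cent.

After 2 years at 2.93%: 4,000 × 1.0599003579 ≈ 4,239.6014.
Then 10 years at 8.7%: 4,239.6014 × 2.3647533825 ≈ 10,025.6118.

$10,025.61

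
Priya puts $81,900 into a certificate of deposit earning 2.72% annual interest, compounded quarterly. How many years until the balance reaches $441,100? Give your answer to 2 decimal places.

(1 + 0.0068)^(4t) = 441,100/81,900 = 5.3858.
4t·ln(1 + 0.0068) = ln(5.3858); 4t = 1.6838/0.00677698 ≈ 248.4546.
t ≈ 62.1136 years.

62.11 years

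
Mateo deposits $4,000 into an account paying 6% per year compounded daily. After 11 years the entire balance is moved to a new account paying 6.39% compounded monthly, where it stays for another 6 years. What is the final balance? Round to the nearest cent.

Phase 1: 4,000·(1 + 0.06/365)^4015 ≈ 7,738.7496.
Phase 2: 7,738.7496·(1 + 0.005325)^72 ≈ 11,343.2508.

$11,343.25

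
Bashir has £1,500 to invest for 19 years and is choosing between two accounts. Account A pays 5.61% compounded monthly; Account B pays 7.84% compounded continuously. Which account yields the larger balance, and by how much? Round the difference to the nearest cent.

Account A growth factor: (1 + 0.004675)^228 ≈ 2.896248263; balance ≈ 4,344.3724.
Account B growth factor: e^(0.0784·19) = e^1.4896 ≈ 4.435321036; balance ≈ 6,652.9816.
Account B is larger by 2,308.6092.

Account B, by £2,308.61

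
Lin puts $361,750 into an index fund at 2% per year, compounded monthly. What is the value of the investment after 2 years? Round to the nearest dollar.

$376,501

Periodic rate = 2%/12 = 0.00166667; periods = 12·2 = 24.
A = 361,750·(1 + 0.02/12)^24 ≈ 361,750·1.04077611958 ≈ 376,500.7613.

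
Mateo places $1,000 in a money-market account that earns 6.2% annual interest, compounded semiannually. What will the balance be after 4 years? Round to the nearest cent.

$1,276.64

Periodic rate = 6.2%/2 = 0.031; periods = 2·4 = 8.
A = 1,000·(1 + 0.031)^8 ≈ 1,000·1.276642571 ≈ 1,276.6426.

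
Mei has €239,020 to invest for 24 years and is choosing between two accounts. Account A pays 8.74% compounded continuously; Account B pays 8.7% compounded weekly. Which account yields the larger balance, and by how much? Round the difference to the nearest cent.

Account A, by €21,965.65

Account A growth factor: e^(0.0874·24) = e^2.0976 ≈ 8.146594604543; balance ≈ 1,947,199.0424.
Account B growth factor: (1 + 0.087/52)^1248 ≈ 8.054695823615; balance ≈ 1,925,233.3958.
Account A is larger by 21,965.6466.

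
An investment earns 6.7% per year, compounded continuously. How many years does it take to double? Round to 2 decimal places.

10.35 years

e^(0.067t) = 2, so 0.067t = ln 2 ≈ 0.69315.
t ≈ 0.69315/0.067 ≈ 10.3455.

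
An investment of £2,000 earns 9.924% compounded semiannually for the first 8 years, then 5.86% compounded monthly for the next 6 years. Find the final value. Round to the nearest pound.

£6,164

After 8 years at 9.924%: 2,000 × 2.170268955 ≈ 4,340.5379.
Then 6 years at 5.86%: 4,340.5379 × 1.420124146 ≈ 6,164.1027.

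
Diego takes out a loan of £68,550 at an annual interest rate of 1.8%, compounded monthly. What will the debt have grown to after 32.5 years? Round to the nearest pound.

Periodic rate = 1.8%/12 = 0.0015; periods = 12·32.5 = 390.
A = 68,550·(1 + 0.0015)^390 ≈ 68,550·1.79420439241 ≈ 122,992.7111.

£122,993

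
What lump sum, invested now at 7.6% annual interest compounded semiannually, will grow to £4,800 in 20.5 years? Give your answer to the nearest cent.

Growth factor = (1 + 0.038)^41 ≈ 4.614147718.
P = 4,800/4.614147718 ≈ 1,040.2788.

£1,040.28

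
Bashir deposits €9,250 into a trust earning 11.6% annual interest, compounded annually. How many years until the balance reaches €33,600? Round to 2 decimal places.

11.75 years

(1 + 0.116)^t = 33,600/9,250 = 3.6324.
t·ln(1 + 0.116) = ln(3.6324); t = 1.2899/0.109751 ≈ 11.7530.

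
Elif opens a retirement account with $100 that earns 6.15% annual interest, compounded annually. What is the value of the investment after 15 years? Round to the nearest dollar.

$245

Annual rate = 6.15% = 0.0615; years = 15.
A = 100·(1 + 0.0615)^15 ≈ 100·2.44793554 ≈ 244.7936.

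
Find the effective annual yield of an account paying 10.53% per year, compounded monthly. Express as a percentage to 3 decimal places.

One year is 12 periods at 0.008775 each: (1 + 0.008775)^12 ≈ 1.110534.
EAR = 1.110534 − 1 ≈ 11.05337%.

11.053%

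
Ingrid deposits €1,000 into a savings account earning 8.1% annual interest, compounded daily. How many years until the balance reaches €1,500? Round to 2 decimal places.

(1 + 0.000221918)^(365t) = 1,500/1,000 = 1.5.
365t·ln(1 + 0.000221918) = ln(1.5); 365t = 0.40547/0.000221893 ≈ 1827.2986.
t ≈ 5.0063 years.

5.01 years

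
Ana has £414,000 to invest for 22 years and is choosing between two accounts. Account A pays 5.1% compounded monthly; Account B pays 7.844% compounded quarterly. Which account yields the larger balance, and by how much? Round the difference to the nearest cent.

A: (1 + 0.00425)^264 ≈ 3.063697389905, so 414,000 × 3.063697389905 ≈ 1,268,370.7194.
B: (1 + 0.01961)^88 ≈ 5.523312158592, so 414,000 × 5.523312158592 ≈ 2,286,651.2337.
Difference ≈ 1,018,280.5142 in favor of B.

Account B, by £1,018,280.51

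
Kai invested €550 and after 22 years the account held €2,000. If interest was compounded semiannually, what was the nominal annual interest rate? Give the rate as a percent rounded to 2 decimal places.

5.96%

The 44-period growth factor is 2,000/550 = 3.63636.
r/2 = 3.63636^(1/44) − 1 ≈ 0.0297752, so r ≈ 2·0.0297752 = 5.95504%.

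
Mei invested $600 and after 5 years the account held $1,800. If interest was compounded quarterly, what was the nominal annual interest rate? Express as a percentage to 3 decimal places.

(1 + r/4)^20 = 1,800/600 = 3.
1 + r/4 = 3^(1/20) ≈ 1.056467, so r/4 ≈ 0.0564673.
r ≈ 4·0.0564673 = 22.58692%.

22.587%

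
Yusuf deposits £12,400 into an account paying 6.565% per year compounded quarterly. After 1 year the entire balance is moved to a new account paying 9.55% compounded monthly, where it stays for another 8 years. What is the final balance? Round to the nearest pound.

£28,326

Phase 1: 12,400·(1 + 0.0164125)^4 ≈ 13,234.3213.
Phase 2: 13,234.3213·(1 + 0.0955/12)^96 ≈ 28,326.2661.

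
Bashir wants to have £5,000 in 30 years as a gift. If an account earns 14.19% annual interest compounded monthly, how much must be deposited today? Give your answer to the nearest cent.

Growth factor = (1 + 0.011825)^360 ≈ 68.85667456.
P = 5,000/68.85667456 ≈ 72.6146.

£72.61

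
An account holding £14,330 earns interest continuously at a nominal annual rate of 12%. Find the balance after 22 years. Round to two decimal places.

A = P·e^(rt) = 14,330·e^(0.12·22) = 14,330·e^2.64.
e^2.64 ≈ 14.0132036077, so A ≈ 200,809.2077.

£200,809.21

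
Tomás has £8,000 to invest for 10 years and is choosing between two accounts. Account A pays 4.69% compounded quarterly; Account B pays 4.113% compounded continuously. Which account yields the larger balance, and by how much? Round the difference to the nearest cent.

Account A, by £682.10

A: (1 + 0.011725)^40 ≈ 1.5940401883, so 8,000 × 1.5940401883 ≈ 12,752.3215.
B: e^(0.04113·10) = e^0.4113 ≈ 1.508777922, so 8,000 × 1.508777922 ≈ 12,070.2234.
Difference ≈ 682.0981 in favor of A.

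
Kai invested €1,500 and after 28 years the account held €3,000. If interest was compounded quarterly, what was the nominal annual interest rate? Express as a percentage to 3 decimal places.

(1 + r/4)^112 = 3,000/1,500 = 2.
1 + r/4 = 2^(1/112) ≈ 1.006208, so r/4 ≈ 0.006208.
r ≈ 4·0.006208 = 2.48320%.

2.483%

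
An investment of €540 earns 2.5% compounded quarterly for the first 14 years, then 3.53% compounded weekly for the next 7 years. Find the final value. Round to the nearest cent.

After 14 years at 2.5%: 540 × 1.41752272 ≈ 765.4623.
Then 7 years at 3.53%: 765.4623 × 1.28019981 ≈ 979.9447.

€979.94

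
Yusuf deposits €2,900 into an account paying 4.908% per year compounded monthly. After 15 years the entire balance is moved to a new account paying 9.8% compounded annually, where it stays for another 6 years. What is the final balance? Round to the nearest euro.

€10,595

After 15 years at 4.908%: 2,900 × 2.0848534469 ≈ 6,046.0750.
Then 6 years at 9.8%: 6,046.0750 × 1.7523225133 ≈ 10,594.6733.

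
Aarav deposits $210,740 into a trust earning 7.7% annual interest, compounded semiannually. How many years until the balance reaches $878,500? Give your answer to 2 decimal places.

18.89 years

We need (1 + 0.0385)^(2t) = 4.1686, so 2t = ln 4.1686 / ln 1.0385 ≈ 37.7896.
t ≈ 37.7896/2 = 18.8948 years.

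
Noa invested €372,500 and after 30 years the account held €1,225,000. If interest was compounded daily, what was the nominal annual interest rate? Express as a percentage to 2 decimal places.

3.97%

The 10950-period growth factor is 1,225,000/372,500 = 3.28859.
r/365 = 3.28859^(1/10950) − 1 ≈ 0.000108724, so r ≈ 365·0.000108724 = 3.96841%.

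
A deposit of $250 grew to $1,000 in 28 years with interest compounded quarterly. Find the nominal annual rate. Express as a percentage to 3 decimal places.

4.982%

The 112-period growth factor is 1,000/250 = 4.
r/4 = 4^(1/112) − 1 ≈ 0.0124545, so r ≈ 4·0.0124545 = 4.98182%.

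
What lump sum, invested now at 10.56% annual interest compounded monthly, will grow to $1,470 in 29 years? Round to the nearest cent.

Periodic rate = 10.56%/12 = 0.0088; 348 periods.
P = 1,470/(1 + 0.0088)^348 ≈ 1,470/21.09432343 ≈ 69.6870.

$69.69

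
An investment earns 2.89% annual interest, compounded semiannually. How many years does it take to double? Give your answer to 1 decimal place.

24.2 years

(1 + 0.01445)^(2t) = 2.
2t = ln 2 / ln(1 + 0.01445) ≈ 0.69315/0.0143466 ≈ 48.3144.
t ≈ 24.1572.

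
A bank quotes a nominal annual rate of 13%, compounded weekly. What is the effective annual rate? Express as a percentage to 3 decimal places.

One year is 52 periods at 0.0025 each: (1 + 0.0025)^52 ≈ 1.138644.
EAR = 1.138644 − 1 ≈ 13.86436%.

13.864%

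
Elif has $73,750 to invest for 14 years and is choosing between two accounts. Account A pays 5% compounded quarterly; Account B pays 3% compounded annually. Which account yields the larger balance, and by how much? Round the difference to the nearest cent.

Account A, by $36,317.78

Account A growth factor: (1 + 0.0125)^56 ≈ 2.00503420391; balance ≈ 147,871.2725.
Account B growth factor: (1 + 0.03)^14 ≈ 1.51258972486; balance ≈ 111,553.4922.
Account A is larger by 36,317.7803.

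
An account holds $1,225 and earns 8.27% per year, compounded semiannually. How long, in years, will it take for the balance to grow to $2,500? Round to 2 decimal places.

We need (1 + 0.04135)^(2t) = 2.0408, so 2t = ln 2.0408 / ln 1.04135 ≈ 17.6058.
t ≈ 17.6058/2 = 8.8029 years.

8.80 years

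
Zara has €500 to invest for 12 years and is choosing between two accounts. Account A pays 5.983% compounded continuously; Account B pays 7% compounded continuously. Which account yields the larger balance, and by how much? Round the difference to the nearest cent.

Account B, by €133.06

Account A growth factor: e^(0.05983·12) = e^0.71796 ≈ 2.050246439; balance ≈ 1,025.1232.
Account B growth factor: e^(0.07·12) = e^0.84 ≈ 2.316366977; balance ≈ 1,158.1835.
Account B is larger by 133.0603.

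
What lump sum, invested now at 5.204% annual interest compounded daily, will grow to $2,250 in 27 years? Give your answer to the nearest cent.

Periodic rate = 5.204%/365 = 0.000142575; 9855 periods.
P = 2,250/(1 + 0.05204/365)^9855 ≈ 2,250/4.075444598 ≈ 552.0870.

$552.09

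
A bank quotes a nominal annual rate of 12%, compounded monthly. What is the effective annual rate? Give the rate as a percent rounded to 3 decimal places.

12.683%

EAR = (1 + 12%/12)^12 − 1 = (1 + 0.01)^12 − 1.
(1 + 0.01)^12 ≈ 1.126825, so EAR ≈ 12.68250%.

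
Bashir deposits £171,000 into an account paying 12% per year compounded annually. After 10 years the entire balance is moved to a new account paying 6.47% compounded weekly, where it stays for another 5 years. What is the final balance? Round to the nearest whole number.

£733,809

After 10 years at 12%: 171,000 × 3.10584820834 ≈ 531,100.0436.
Then 5 years at 6.47%: 531,100.0436 × 1.38167829004 ≈ 733,809.4001.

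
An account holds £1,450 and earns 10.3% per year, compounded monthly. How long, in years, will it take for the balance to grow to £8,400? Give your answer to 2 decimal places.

We need (1 + 0.00858333)^(12t) = 5.7931, so 12t = ln 5.7931 / ln 1.008583 ≈ 205.5374.
t ≈ 205.5374/12 = 17.1281 years.

17.13 years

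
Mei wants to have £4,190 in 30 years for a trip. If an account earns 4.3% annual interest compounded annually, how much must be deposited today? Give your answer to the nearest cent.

£1,184.91

Annual rate = 4.3% = 0.043; 30 periods.
P = 4,190/(1 + 0.043)^30 ≈ 4,190/3.536138387 ≈ 1,184.9084.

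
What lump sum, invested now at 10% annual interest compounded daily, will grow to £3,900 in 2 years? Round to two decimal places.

£3,193.14

Growth factor = (1 + 0.1/365)^730 ≈ 1.221369302.
P = 3,900/1.221369302 ≈ 3,193.1374.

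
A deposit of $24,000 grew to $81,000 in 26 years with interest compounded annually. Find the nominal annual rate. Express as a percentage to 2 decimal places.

4.79%

(1 + r)^26 = 81,000/24,000 = 3.375.
1 + r = 3.375^(1/26) ≈ 1.047896, so r ≈ 0.0478961.
r ≈ 4.78961%.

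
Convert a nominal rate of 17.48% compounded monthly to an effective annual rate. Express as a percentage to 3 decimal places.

One year is 12 periods at 0.0145667 each: (1 + 0.0145667)^12 ≈ 1.189507.
EAR = 1.189507 − 1 ≈ 18.95072%.

18.951%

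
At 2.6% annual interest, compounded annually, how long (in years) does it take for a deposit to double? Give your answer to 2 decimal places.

27.00 years

(1 + 0.026)^t = 2.
t = ln 2 / ln(1 + 0.026) ≈ 0.69315/0.0256677 ≈ 27.0046.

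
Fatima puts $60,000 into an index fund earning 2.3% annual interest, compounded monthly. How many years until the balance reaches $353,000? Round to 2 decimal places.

(1 + 0.00191667)^(12t) = 353,000/60,000 = 5.8833.
12t·ln(1 + 0.00191667) = ln(5.8833); 12t = 1.7721/0.00191483 ≈ 925.4720.
t ≈ 77.1227 years.

77.12 years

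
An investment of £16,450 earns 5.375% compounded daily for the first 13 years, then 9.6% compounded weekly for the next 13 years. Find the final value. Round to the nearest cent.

£115,108.30

After 13 years at 5.375%: 16,450 × 2.01113362574 ≈ 33,083.1481.
Then 13 years at 9.6%: 33,083.1481 × 3.4793636431 ≈ 115,108.3028.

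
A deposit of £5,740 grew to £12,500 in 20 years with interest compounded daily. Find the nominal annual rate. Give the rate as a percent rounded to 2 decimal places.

The 7300-period growth factor is 12,500/5,740 = 2.1777.
r/365 = 2.1777^(1/7300) − 1 ≈ 0.000106618, so r ≈ 365·0.000106618 = 3.89155%.

3.89%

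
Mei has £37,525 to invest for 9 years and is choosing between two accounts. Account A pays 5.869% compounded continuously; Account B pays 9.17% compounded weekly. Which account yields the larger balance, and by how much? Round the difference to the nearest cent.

Account B, by £21,952.61

A: e^(0.05869·9) = e^0.52821 ≈ 1.6958939399, so 37,525 × 1.6958939399 ≈ 63,638.4201.
B: (1 + 0.0917/52)^468 ≈ 2.2809069797, so 37,525 × 2.2809069797 ≈ 85,591.0344.
Difference ≈ 21,952.6143 in favor of B.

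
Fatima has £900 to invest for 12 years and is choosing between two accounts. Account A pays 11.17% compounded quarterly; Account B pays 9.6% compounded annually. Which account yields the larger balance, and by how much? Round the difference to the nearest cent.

Account A growth factor: (1 + 0.027925)^48 ≈ 3.751013028; balance ≈ 3,375.9117.
Account B growth factor: (1 + 0.096)^12 ≈ 3.004184837; balance ≈ 2,703.7664.
Account A is larger by 672.1454.

Account A, by £672.15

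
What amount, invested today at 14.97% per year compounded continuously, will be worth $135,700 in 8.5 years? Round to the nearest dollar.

$38,016

P = A·e^(−rt) = 135,700·e^(−1.27245).
e^(−1.27245) ≈ 0.280144426463, so P ≈ 38,015.5987.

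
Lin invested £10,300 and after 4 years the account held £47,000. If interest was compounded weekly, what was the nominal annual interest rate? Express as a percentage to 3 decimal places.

38.089%

(1 + r/52)^208 = 47,000/10,300 = 4.56311.
1 + r/52 = 4.56311^(1/208) ≈ 1.007325, so r/52 ≈ 0.00732479.
r ≈ 52·0.00732479 = 38.08891%.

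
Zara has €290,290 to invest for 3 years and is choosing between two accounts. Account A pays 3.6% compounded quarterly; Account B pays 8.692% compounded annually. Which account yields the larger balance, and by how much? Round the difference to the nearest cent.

Account B, by €49,515.42

Account A growth factor: (1 + 0.009)^12 ≈ 1.11350967496; balance ≈ 323,240.7235.
Account B growth factor: (1 + 0.08692)^3 ≈ 1.28408194731; balance ≈ 372,756.1485.
Account B is larger by 49,515.4249.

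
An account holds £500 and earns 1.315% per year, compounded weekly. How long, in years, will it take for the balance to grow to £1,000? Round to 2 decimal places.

We need (1 + 0.000252885)^(52t) = 2, so 52t = ln 2 / ln 1.000253 ≈ 2741.3088.
t ≈ 2741.3088/52 = 52.7175 years.

52.72 years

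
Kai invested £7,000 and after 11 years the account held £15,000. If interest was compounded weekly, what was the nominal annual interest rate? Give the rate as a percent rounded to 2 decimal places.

(1 + r/52)^572 = 15,000/7,000 = 2.14286.
1 + r/52 = 2.14286^(1/572) ≈ 1.001333, so r/52 ≈ 0.0013333.
r ≈ 52·0.0013333 = 6.93316%.

6.93%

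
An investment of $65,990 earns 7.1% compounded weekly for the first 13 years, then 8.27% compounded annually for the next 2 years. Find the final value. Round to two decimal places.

$194,569.52

Phase 1: 65,990·(1 + 0.071/52)^676 ≈ 165,981.0563.
Phase 2: 165,981.0563·(1 + 0.0827)^2 ≈ 194,569.5156.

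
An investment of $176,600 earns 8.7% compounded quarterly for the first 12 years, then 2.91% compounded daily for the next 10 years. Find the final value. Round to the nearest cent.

$663,603.06

Phase 1: 176,600·(1 + 0.02175)^48 ≈ 496,059.4480.
Phase 2: 496,059.4480·(1 + 0.0291/365)^3650 ≈ 663,603.0635.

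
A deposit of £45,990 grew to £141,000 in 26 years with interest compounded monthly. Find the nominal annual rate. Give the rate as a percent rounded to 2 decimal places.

The 312-period growth factor is 141,000/45,990 = 3.06588.
r/12 = 3.06588^(1/312) − 1 ≈ 0.00359727, so r ≈ 12·0.00359727 = 4.31673%.

4.32%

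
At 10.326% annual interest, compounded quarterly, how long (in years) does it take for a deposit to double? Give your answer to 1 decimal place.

6.8 years

(1 + 0.025815)^(4t) = 2.
4t = ln 2 / ln(1 + 0.025815) ≈ 0.69315/0.0254874 ≈ 27.1957.
t ≈ 6.7989.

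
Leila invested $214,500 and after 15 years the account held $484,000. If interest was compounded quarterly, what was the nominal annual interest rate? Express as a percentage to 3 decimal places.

(1 + r/4)^60 = 484,000/214,500 = 2.25641.
1 + r/4 = 2.25641^(1/60) ≈ 1.013655, so r/4 ≈ 0.0136553.
r ≈ 4·0.0136553 = 5.46213%.

5.462%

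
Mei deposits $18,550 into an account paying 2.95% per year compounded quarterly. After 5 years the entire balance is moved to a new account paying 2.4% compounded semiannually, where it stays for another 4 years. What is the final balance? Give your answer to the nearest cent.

After 5 years at 2.95%: 18,550 × 1.1583061857 ≈ 21,486.5797.
Then 4 years at 2.4%: 21,486.5797 × 1.1001302335 ≈ 23,638.0360.

$23,638.04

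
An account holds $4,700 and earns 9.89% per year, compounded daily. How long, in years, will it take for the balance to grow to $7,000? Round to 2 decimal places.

4.03 years

We need (1 + 0.000270959)^(365t) = 1.4894, so 365t = ln 1.4894 / ln 1.000271 ≈ 1470.3396.
t ≈ 1470.3396/365 = 4.0283 years.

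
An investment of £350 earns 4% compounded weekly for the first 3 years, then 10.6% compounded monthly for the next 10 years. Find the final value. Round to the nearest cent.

£1,133.69

Phase 1: 350·(1 + 0.04/52)^156 ≈ 394.6057.
Phase 2: 394.6057·(1 + 0.106/12)^120 ≈ 1,133.6896.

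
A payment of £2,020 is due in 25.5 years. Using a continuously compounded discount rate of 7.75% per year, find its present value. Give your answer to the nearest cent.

P = A·e^(−rt) = 2,020·e^(−1.97625).
e^(−1.97625) ≈ 0.138587969, so P ≈ 279.9477.

£279.95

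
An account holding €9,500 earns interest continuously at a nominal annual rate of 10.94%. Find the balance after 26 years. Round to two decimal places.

€163,316.79

A = P·e^(rt) = 9,500·e^(0.1094·26) = 9,500·e^2.8444.
e^2.8444 ≈ 17.1912408294, so A ≈ 163,316.7879.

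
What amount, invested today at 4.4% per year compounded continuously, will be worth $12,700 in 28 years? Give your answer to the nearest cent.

$3,704.70

P = A·e^(−rt) = 12,700·e^(−1.232).
e^(−1.232) ≈ 0.29170857672, so P ≈ 3,704.6989.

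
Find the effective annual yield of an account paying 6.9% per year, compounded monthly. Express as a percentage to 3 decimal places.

7.122%

EAR = (1 + 6.9%/12)^12 − 1 = (1 + 0.00575)^12 − 1.
(1 + 0.00575)^12 ≈ 1.071224, so EAR ≈ 7.12245%.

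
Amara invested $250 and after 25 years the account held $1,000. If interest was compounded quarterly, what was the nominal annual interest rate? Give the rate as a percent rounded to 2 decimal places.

(1 + r/4)^100 = 1,000/250 = 4.
1 + r/4 = 4^(1/100) ≈ 1.013959, so r/4 ≈ 0.0139595.
r ≈ 4·0.0139595 = 5.58379%.

5.58%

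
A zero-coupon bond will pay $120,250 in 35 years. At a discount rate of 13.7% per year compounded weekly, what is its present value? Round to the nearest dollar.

$1,001

Growth factor = (1 + 0.137/52)^1820 ≈ 120.144427561.
P = 120,250/120.144427561 ≈ 1,000.8787.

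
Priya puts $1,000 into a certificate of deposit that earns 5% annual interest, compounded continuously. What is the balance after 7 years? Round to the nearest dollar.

$1,419

A = P·e^(rt) = 1,000·e^(0.05·7) = 1,000·e^0.35.
e^0.35 ≈ 1.419067549, so A ≈ 1,419.0675.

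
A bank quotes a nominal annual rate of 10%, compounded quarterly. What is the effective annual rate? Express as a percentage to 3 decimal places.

10.381%

One year is 4 periods at 0.025 each: (1 + 0.025)^4 ≈ 1.103813.
EAR = 1.103813 − 1 ≈ 10.38129%.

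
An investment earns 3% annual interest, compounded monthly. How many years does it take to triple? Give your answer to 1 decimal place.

36.7 years

(1 + 0.0025)^(12t) = 3.
12t = ln 3 / ln(1 + 0.0025) ≈ 1.0986/0.00249688 ≈ 439.9940.
t ≈ 36.6662.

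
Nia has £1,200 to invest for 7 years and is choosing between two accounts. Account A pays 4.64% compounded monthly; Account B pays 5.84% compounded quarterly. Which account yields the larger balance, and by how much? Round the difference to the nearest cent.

A: (1 + 0.0464/12)^84 ≈ 1.382887449, so 1,200 × 1.382887449 ≈ 1,659.4649.
B: (1 + 0.0146)^28 ≈ 1.500569184, so 1,200 × 1.500569184 ≈ 1,800.6830.
Difference ≈ 141.2181 in favor of B.

Account B, by £141.22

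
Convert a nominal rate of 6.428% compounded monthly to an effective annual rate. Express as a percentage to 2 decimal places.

6.62%

One year is 12 periods at 0.00535667 each: (1 + 0.00535667)^12 ≈ 1.066208.
EAR = 1.066208 − 1 ≈ 6.62080%.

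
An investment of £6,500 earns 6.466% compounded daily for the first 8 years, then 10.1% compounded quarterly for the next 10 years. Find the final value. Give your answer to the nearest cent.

£29,562.18

After 8 years at 6.466%: 6,500 × 1.6773819036 ≈ 10,902.9824.
Then 10 years at 10.1%: 10,902.9824 × 2.7113845585 ≈ 29,562.1780.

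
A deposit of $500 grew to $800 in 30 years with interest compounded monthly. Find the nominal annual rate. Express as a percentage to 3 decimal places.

(1 + r/12)^360 = 800/500 = 1.6.
1 + r/12 = 1.6^(1/360) ≈ 1.001306, so r/12 ≈ 0.00130642.
r ≈ 12·0.00130642 = 1.56770%.

1.568%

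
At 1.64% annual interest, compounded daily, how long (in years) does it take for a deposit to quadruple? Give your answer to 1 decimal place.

84.5 years

(1 + 0.0000449315)^(365t) = 4.
365t = ln 4 / ln(1 + 0.0000449315) ≈ 1.3863/4.49305e-05 ≈ 30854.1957.
t ≈ 84.5320.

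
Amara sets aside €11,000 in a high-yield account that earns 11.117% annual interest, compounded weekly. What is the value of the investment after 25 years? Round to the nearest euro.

€176,651

Growth factor = (1 + 0.11117/52)^1300 ≈ 16.0592236949.
A ≈ 11,000 × 16.0592236949 ≈ 176,651.4606.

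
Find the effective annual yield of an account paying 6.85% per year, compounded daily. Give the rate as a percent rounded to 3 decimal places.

EAR = (1 + 6.85%/365)^365 − 1 = (1 + 0.000187671)^365 − 1.
(1 + 0.000187671)^365 ≈ 1.070894, so EAR ≈ 7.08937%.

7.089%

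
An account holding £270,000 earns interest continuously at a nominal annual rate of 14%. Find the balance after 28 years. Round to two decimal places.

A = P·e^(rt) = 270,000·e^(0.14·28) = 270,000·e^3.92.
e^3.92 ≈ 50.400444778066, so A ≈ 13,608,120.0901.

£13,608,120.09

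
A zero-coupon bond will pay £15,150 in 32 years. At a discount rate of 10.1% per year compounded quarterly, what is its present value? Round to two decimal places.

£622.59

Growth factor = (1 + 0.02525)^128 ≈ 24.333892146.
P = 15,150/24.333892146 ≈ 622.5884.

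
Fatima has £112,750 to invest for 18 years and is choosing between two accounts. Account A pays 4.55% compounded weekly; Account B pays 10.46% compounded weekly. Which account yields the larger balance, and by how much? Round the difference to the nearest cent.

Account B, by £483,928.13

A: (1 + 0.000875)^936 ≈ 2.26741835644, so 112,750 × 2.26741835644 ≈ 255,651.4197.
B: (1 + 0.1046/52)^936 ≈ 6.55946387548, so 112,750 × 6.55946387548 ≈ 739,579.5520.
Difference ≈ 483,928.1323 in favor of B.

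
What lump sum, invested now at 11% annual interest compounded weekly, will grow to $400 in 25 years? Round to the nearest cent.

Periodic rate = 11%/52 = 0.00211538; 1300 periods.
P = 400/(1 + 0.11/52)^1300 ≈ 400/15.5972629 ≈ 25.6455.

$25.65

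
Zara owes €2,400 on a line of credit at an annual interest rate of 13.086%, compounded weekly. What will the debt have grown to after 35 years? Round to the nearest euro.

€232,715

Growth factor = (1 + 0.13086/52)^1820 ≈ 96.9646667101.
A ≈ 2,400 × 96.9646667101 ≈ 232,715.2001.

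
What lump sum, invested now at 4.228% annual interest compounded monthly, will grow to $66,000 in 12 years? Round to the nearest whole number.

$39,773

Periodic rate = 4.228%/12 = 0.00352333; 144 periods.
P = 66,000/(1 + 0.04228/12)^144 ≈ 66,000/1.6594202505 ≈ 39,772.9267.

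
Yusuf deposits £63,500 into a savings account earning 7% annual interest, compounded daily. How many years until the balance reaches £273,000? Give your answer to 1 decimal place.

20.8 years

(1 + 0.000191781)^(365t) = 273,000/63,500 = 4.2992.
365t·ln(1 + 0.000191781) = ln(4.2992); 365t = 1.4584/0.000191762 ≈ 7605.4098.
t ≈ 20.8367 years.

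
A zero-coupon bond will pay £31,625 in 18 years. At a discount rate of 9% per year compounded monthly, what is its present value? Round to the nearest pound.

£6,296

Periodic rate = 9%/12 = 0.0075; 216 periods.
P = 31,625/(1 + 0.0075)^216 ≈ 31,625/5.0226375554 ≈ 6,296.4926.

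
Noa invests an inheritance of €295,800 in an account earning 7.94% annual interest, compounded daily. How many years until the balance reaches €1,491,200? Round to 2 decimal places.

(1 + 0.000217534)^(365t) = 1,491,200/295,800 = 5.0412.
365t·ln(1 + 0.000217534) = ln(5.0412); 365t = 1.6177/0.000217511 ≈ 7437.1225.
t ≈ 20.3757 years.

20.38 years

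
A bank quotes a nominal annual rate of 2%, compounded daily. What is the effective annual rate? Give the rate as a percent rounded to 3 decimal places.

2.020%

One year is 365 periods at 0.0000547945 each: (1 + 0.0000547945)^365 ≈ 1.020201.
EAR = 1.020201 − 1 ≈ 2.02008%.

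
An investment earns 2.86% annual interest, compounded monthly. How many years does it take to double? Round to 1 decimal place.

24.3 years

(1 + 0.00238333)^(12t) = 2.
12t = ln 2 / ln(1 + 0.00238333) ≈ 0.69315/0.0023805 ≈ 291.1774.
t ≈ 24.2648.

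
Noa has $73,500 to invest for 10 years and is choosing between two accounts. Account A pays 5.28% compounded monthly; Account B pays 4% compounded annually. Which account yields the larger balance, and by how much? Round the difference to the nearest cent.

Account A growth factor: (1 + 0.0044)^120 ≈ 1.69357519795; balance ≈ 124,477.7770.
Account B growth factor: (1 + 0.04)^10 ≈ 1.48024428492; balance ≈ 108,797.9549.
Account A is larger by 15,679.8221.

Account A, by $15,679.82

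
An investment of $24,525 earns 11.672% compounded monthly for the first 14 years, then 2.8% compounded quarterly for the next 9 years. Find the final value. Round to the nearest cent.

Phase 1: 24,525·(1 + 0.11672/12)^168 ≈ 124,695.7897.
Phase 2: 124,695.7897·(1 + 0.007)^36 ≈ 160,292.3257.

$160,292.33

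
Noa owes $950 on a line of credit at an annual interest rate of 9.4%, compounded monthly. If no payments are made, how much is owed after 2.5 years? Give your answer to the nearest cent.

Periodic rate = 9.4%/12 = 0.00783333; periods = 12·2.5 = 30.
A = 950·(1 + 0.094/12)^30 ≈ 950·1.2637511 ≈ 1,200.5635.

$1,200.56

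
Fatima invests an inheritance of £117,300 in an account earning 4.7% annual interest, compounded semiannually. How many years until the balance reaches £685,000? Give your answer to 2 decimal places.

(1 + 0.0235)^(2t) = 685,000/117,300 = 5.8397.
2t·ln(1 + 0.0235) = ln(5.8397); 2t = 1.7647/0.0232281 ≈ 75.9719.
t ≈ 37.9859 years.

37.99 years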